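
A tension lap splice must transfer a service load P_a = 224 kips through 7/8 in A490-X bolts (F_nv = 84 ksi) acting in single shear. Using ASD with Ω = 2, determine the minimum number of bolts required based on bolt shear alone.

A_b = π·0.875²/4 = 0.6013 in².
Per-bolt allowable strength R_n/Ω = 84 × 0.6013 × 1 / 2 = 25.26 kips.
n ≥ 224 / 25.26 = 8.869 → use 9 bolts.

9 bolts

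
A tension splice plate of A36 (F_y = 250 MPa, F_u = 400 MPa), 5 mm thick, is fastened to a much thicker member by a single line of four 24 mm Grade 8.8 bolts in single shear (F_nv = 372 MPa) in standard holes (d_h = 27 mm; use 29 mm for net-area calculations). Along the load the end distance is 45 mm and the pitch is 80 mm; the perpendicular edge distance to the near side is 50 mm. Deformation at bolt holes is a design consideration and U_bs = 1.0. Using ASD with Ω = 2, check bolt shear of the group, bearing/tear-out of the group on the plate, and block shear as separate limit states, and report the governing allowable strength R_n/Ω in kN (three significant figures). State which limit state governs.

142 kN (block shear governs)

Bolt shear: A_b = π·24²/4 = 452.4 mm²; R_n = 372 × 452.4 × 4 × 1 / 1000 = 673.2 kN → 673.2 / 2 = 337 kN.
Bearing: edge l_c = 31.5, r_n = 75.6 kN; interior l_c = 53, r_n = 115.2 kN; R_n = 75.6 + 3·115.2 = 421.2 kN → 211 kN.
Block shear: A_gv = 1425, A_nv = 917.5, A_nt = 177.5 mm²; R_n = min(0.6F_uA_nv, 0.6F_yA_gv) + U_bs·F_u·A_nt = 284.8 kN → 142 kN.
Block shear governs: 142 kN.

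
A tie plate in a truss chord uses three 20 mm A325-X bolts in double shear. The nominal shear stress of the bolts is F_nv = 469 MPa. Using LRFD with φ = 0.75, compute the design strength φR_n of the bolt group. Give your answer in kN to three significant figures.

663 kN

A_b = π × 20² / 4 = 314.2 mm².
R_n = F_nv · A_b · n · n_s = 469 × 314.2 × 3 × 2 / 1000 = 884 kN.
Design strength φR_n = 0.75 × 884 = 663 kN.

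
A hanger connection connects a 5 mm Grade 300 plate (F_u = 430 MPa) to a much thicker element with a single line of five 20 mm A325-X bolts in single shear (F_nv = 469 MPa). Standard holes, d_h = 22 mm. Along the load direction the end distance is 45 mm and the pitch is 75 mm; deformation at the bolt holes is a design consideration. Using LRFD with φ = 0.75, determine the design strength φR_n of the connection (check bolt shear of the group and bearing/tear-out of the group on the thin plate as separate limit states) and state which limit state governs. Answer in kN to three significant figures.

Bolt shear: A_b = π·20²/4 = 314.2 mm²; R_n = 469 × 314.2 × 5 × 1 / 1000 = 736.7 kN → 0.75 × 736.7 = 553 kN.
Bearing (1.2 l_c t F_u ≤ 2.4 d t F_u): upper limit = 2.4·20·5·430 / 1000 = 103.2 kN.
  Edge l_c = 45 − 22/2 = 34 → r_n = 87.72 kN; interior l_c = 75 − 22 = 53 → r_n = 103.2 kN.
  R_n,bearing = 1·87.72 + 4·103.2 = 500.5 kN → 0.75 × 500.5 = 375 kN.
Bearing governs: 375 kN.

375 kN (bearing governs)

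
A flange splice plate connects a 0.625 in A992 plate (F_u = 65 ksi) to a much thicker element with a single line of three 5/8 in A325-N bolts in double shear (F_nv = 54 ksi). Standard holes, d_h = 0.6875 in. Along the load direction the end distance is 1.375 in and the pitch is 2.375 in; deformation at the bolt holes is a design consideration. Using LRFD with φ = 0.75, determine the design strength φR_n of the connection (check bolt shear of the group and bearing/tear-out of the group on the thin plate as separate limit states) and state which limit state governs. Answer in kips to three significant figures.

74.6 kips (bolt shear governs)

Bolt shear: A_b = π·0.625²/4 = 0.3068 in²; R_n = 54 × 0.3068 × 3 × 2 = 99.4 kips → 0.75 × 99.4 = 74.6 kips.
Bearing (1.2 l_c t F_u ≤ 2.4 d t F_u): upper limit = 2.4·0.625·0.625·65 = 60.94 kips.
  Edge l_c = 1.375 − 0.6875/2 = 1.031 → r_n = 50.27 kips; interior l_c = 2.375 − 0.6875 = 1.688 → r_n = 60.94 kips.
  R_n,bearing = 1·50.27 + 2·60.94 = 172.1 kips → 0.75 × 172.1 = 129 kips.
Bolt shear governs: 74.6 kips.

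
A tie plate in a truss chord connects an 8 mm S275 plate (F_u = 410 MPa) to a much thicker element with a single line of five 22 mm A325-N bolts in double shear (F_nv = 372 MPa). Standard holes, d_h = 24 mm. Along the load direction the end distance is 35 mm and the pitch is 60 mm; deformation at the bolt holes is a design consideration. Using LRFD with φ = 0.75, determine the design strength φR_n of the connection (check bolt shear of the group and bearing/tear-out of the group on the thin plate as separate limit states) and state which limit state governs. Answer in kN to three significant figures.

Bolt shear: A_b = π·22²/4 = 380.1 mm²; R_n = 372 × 380.1 × 5 × 2 / 1000 = 1414 kN → 0.75 × 1414 = 1060 kN.
Bearing (1.2 l_c t F_u ≤ 2.4 d t F_u): upper limit = 2.4·22·8·410 / 1000 = 173.2 kN.
  Edge l_c = 35 − 24/2 = 23 → r_n = 90.53 kN; interior l_c = 60 − 24 = 36 → r_n = 141.7 kN.
  R_n,bearing = 1·90.53 + 4·141.7 = 657.3 kN → 0.75 × 657.3 = 493 kN.
Bearing governs: 493 kN.

493 kN (bearing governs)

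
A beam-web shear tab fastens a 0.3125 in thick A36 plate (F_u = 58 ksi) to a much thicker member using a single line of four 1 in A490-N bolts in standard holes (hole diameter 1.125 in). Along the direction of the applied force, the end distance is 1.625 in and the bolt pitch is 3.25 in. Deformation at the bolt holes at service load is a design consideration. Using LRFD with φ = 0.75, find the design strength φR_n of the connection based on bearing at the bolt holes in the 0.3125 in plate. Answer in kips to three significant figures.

Per bolt r_n = 1.2 l_c t F_u ≤ 2.4 d t F_u; upper limit = 2.4 × 1 × 0.3125 × 58 = 43.5 kips.
Edge bolt: l_c = 1.625 − 1.125/2 = 1.062 in → 1.2 × 1.062 × 0.3125 × 58 = 23.11 → r_n = 23.11 kips.
Interior bolts: l_c = 3.25 − 1.125 = 2.125 in → 1.2 × 2.125 × 0.3125 × 58 = 46.22 → r_n = 43.5 kips.
R_n = 1 × 23.11 + 3 × 43.5 = 153.6 kips.
Design strength φR_n = 0.75 × 153.6 = 115 kips.

115 kips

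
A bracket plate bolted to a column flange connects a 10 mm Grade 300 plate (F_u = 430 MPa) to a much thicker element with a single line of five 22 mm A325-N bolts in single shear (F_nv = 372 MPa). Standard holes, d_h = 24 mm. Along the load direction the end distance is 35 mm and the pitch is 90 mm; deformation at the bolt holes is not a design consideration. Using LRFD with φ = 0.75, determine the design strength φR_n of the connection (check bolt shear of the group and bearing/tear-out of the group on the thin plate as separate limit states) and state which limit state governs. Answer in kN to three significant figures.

Bolt shear: A_b = π·22²/4 = 380.1 mm²; R_n = 372 × 380.1 × 5 × 1 / 1000 = 707 kN → 0.75 × 707 = 530 kN.
Bearing (1.5 l_c t F_u ≤ 3.0 d t F_u): upper limit = 3.0·22·10·430 / 1000 = 283.8 kN.
  Edge l_c = 35 − 24/2 = 23 → r_n = 148.3 kN; interior l_c = 90 − 24 = 66 → r_n = 283.8 kN.
  R_n,bearing = 1·148.3 + 4·283.8 = 1284 kN → 0.75 × 1284 = 963 kN.
Bolt shear governs: 530 kN.

530 kN (bolt shear governs)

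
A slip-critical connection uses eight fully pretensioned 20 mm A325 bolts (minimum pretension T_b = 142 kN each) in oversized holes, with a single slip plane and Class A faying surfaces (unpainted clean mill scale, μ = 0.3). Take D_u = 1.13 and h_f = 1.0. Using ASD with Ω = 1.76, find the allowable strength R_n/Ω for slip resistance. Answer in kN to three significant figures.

R_n = μ · D_u · h_f · T_b · n_s · n_b = 0.3 × 1.13 × 1.0 × 142 × 1 × 8 = 385.1 kN.
Allowable strength R_n/Ω = 385.1 / 1.76 = 219 kN.

219 kN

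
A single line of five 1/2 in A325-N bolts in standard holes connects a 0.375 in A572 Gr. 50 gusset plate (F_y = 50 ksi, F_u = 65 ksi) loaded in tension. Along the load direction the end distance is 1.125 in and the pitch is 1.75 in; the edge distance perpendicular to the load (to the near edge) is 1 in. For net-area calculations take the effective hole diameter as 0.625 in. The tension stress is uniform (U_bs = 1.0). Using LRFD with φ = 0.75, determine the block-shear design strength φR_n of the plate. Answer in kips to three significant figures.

Shear plane L_v = 1.125 + 4·1.75 = 8.125 in; A_gv = 8.125 × 0.375 = 3.047 in².
A_nv = (8.125 − 4.5·0.625) × 0.375 = 1.992 in².
A_nt = (1 − 0.5·0.625) × 0.375 = 0.2578 in².
0.6 F_u A_nv = 77.7 kips; 0.6 F_y A_gv = 91.41 kips → shear rupture governs the shear term.
R_n = 77.7 + 1.0 × 65 × 0.2578 = 94.45 kips.
Design strength φR_n = 0.75 × 94.45 = 70.8 kips.

70.8 kips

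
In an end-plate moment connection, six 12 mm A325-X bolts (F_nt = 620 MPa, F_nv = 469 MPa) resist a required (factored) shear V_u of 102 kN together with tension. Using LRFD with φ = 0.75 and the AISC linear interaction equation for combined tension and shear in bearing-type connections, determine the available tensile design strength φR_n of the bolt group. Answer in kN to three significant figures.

275 kN

A_b = π·12²/4 = 113.1 mm²; f_rv = 102 × 1000 / (6 × 113.1) = 150.3 MPa.
F'_nt = 1.3 F_nt − (F_nt / φF_nv) f_rv = 1.3·620 − (620/(0.75·469))·150.3 = 541.1 MPa, capped at F_nt → F'_nt = 541.1 MPa.
R_n = F'_nt · A_b · n = 541.1 × 113.1 × 6 / 1000 = 367.2 kN.
Design strength φR_n = 0.75 × 367.2 = 275 kN.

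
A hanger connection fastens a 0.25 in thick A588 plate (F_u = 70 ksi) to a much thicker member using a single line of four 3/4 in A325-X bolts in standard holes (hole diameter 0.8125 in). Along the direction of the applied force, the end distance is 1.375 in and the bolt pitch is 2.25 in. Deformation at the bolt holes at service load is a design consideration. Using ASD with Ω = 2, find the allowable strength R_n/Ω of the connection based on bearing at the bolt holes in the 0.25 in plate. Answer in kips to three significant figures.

Per bolt r_n = 1.2 l_c t F_u ≤ 2.4 d t F_u; upper limit = 2.4 × 0.75 × 0.25 × 70 = 31.5 kips.
Edge bolt: l_c = 1.375 − 0.8125/2 = 0.9688 in → 1.2 × 0.9688 × 0.25 × 70 = 20.34 → r_n = 20.34 kips.
Interior bolts: l_c = 2.25 − 0.8125 = 1.438 in → 1.2 × 1.438 × 0.25 × 70 = 30.19 → r_n = 30.19 kips.
R_n = 1 × 20.34 + 3 × 30.19 = 110.9 kips.
Allowable strength R_n/Ω = 110.9 / 2 = 55.5 kips.

55.5 kips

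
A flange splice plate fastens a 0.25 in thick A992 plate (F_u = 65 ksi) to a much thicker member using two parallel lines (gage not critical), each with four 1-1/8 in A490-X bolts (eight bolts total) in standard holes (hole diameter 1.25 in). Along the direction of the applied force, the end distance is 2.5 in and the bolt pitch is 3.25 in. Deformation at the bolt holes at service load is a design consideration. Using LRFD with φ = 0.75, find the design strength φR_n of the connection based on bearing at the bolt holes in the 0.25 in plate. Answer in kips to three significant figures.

230 kips

Per bolt r_n = 1.2 l_c t F_u ≤ 2.4 d t F_u; upper limit = 2.4 × 1.125 × 0.25 × 65 = 43.87 kips.
Edge bolt: l_c = 2.5 − 1.25/2 = 1.875 in → 1.2 × 1.875 × 0.25 × 65 = 36.56 → r_n = 36.56 kips.
Interior bolts: l_c = 3.25 − 1.25 = 2 in → 1.2 × 2 × 0.25 × 65 = 39 → r_n = 39 kips.
R_n = 2 × 36.56 + 6 × 39 = 307.1 kips.
Design strength φR_n = 0.75 × 307.1 = 230 kips.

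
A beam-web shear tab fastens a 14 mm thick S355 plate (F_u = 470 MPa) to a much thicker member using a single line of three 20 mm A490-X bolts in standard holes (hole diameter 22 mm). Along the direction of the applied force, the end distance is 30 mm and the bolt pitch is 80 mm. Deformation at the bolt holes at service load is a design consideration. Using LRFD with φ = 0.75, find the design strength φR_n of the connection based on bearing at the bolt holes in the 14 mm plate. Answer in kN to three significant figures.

Per bolt r_n = 1.2 l_c t F_u ≤ 2.4 d t F_u; upper limit = 2.4 × 20 × 14 × 470 / 1000 = 315.8 kN.
Edge bolt: l_c = 30 − 22/2 = 19 mm → 1.2 × 19 × 14 × 470 / 1000 = 150 → r_n = 150 kN.
Interior bolts: l_c = 80 − 22 = 58 mm → 1.2 × 58 × 14 × 470 / 1000 = 458 → r_n = 315.8 kN.
R_n = 1 × 150 + 2 × 315.8 = 781.7 kN.
Design strength φR_n = 0.75 × 781.7 = 586 kN.

586 kN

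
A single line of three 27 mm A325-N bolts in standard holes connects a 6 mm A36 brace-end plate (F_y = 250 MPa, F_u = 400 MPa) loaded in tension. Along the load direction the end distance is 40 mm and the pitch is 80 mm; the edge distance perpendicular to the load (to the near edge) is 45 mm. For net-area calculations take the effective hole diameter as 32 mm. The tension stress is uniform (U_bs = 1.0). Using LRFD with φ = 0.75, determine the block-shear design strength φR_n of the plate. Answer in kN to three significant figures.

182 kN

Shear plane L_v = 40 + 2·80 = 200 mm; A_gv = 200 × 6 = 1200 mm².
A_nv = (200 − 2.5·32) × 6 = 720 mm².
A_nt = (45 − 0.5·32) × 6 = 174 mm².
0.6 F_u A_nv = 172.8 kN; 0.6 F_y A_gv = 180 kN → shear rupture governs the shear term.
R_n = 172.8 + 1.0 × 400 × 174 / 1000 = 242.4 kN.
Design strength φR_n = 0.75 × 242.4 = 182 kN.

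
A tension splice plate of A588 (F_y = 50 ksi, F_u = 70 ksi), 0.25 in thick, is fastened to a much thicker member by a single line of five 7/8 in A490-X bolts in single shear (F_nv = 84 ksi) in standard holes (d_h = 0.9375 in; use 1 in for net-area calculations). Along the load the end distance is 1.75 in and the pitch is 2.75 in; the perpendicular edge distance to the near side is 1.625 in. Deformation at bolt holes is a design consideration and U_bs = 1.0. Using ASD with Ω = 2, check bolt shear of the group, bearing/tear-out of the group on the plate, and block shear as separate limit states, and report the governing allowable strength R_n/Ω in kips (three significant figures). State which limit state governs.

53.2 kips (block shear governs)

Bolt shear: A_b = π·0.875²/4 = 0.6013 in²; R_n = 84 × 0.6013 × 5 × 1 = 252.6 kips → 252.6 / 2 = 126 kips.
Bearing: edge l_c = 1.281, r_n = 26.91 kips; interior l_c = 1.812, r_n = 36.75 kips; R_n = 26.91 + 4·36.75 = 173.9 kips → 87 kips.
Block shear: A_gv = 3.188, A_nv = 2.062, A_nt = 0.2812 in²; R_n = min(0.6F_uA_nv, 0.6F_yA_gv) + U_bs·F_u·A_nt = 106.3 kips → 53.2 kips.
Block shear governs: 53.2 kips.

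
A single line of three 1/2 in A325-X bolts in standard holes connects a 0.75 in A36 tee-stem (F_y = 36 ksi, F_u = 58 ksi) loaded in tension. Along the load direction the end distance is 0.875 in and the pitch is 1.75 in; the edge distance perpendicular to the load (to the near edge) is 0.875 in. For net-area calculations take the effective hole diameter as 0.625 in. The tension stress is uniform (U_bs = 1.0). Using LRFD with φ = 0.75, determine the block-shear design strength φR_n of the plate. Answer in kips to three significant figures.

Shear plane L_v = 0.875 + 2·1.75 = 4.375 in; A_gv = 4.375 × 0.75 = 3.281 in².
A_nv = (4.375 − 2.5·0.625) × 0.75 = 2.109 in².
A_nt = (0.875 − 0.5·0.625) × 0.75 = 0.4219 in².
0.6 F_u A_nv = 73.41 kips; 0.6 F_y A_gv = 70.88 kips → shear yielding governs the shear term.
R_n = 70.88 + 1.0 × 58 × 0.4219 = 95.34 kips.
Design strength φR_n = 0.75 × 95.34 = 71.5 kips.

71.5 kips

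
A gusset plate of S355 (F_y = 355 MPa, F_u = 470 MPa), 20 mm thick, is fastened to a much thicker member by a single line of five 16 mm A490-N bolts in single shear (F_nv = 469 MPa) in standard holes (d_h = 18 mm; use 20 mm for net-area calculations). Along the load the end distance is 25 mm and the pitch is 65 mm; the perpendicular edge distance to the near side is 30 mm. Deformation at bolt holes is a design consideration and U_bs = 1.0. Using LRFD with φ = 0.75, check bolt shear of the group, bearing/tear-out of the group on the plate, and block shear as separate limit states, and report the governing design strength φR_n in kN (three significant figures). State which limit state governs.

354 kN (bolt shear governs)

Bolt shear: A_b = π·16²/4 = 201.1 mm²; R_n = 469 × 201.1 × 5 × 1 / 1000 = 471.5 kN → 0.75 × 471.5 = 354 kN.
Bearing: edge l_c = 16, r_n = 180.5 kN; interior l_c = 47, r_n = 361 kN; R_n = 180.5 + 4·361 = 1624 kN → 1220 kN.
Block shear: A_gv = 5700, A_nv = 3900, A_nt = 400 mm²; R_n = min(0.6F_uA_nv, 0.6F_yA_gv) + U_bs·F_u·A_nt = 1288 kN → 966 kN.
Bolt shear governs: 354 kN.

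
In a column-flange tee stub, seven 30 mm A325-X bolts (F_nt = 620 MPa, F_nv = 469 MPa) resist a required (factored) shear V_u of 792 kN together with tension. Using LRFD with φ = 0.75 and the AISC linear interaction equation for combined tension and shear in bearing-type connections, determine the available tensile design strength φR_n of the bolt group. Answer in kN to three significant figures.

A_b = π·30²/4 = 706.9 mm²; f_rv = 792 × 1000 / (7 × 706.9) = 160.1 MPa.
F'_nt = 1.3 F_nt − (F_nt / φF_nv) f_rv = 1.3·620 − (620/(0.75·469))·160.1 = 523.9 MPa, capped at F_nt → F'_nt = 523.9 MPa.
R_n = F'_nt · A_b · n = 523.9 × 706.9 × 7 / 1000 = 2592 kN.
Design strength φR_n = 0.75 × 2592 = 1940 kN.

1940 kN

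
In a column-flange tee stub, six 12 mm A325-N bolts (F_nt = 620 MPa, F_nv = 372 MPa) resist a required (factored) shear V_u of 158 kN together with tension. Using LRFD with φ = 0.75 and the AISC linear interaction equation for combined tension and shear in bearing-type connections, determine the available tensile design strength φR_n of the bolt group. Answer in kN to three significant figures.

A_b = π·12²/4 = 113.1 mm²; f_rv = 158 × 1000 / (6 × 113.1) = 232.8 MPa.
F'_nt = 1.3 F_nt − (F_nt / φF_nv) f_rv = 1.3·620 − (620/(0.75·372))·232.8 = 288.6 MPa, capped at F_nt → F'_nt = 288.6 MPa.
R_n = F'_nt · A_b · n = 288.6 × 113.1 × 6 / 1000 = 195.8 kN.
Design strength φR_n = 0.75 × 195.8 = 147 kN.

147 kN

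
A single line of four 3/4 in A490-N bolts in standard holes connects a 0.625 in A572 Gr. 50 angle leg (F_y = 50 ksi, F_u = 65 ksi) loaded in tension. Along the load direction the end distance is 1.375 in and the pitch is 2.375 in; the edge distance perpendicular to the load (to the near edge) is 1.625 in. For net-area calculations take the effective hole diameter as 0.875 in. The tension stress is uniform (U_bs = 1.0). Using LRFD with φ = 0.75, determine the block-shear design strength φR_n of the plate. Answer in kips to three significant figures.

Shear plane L_v = 1.375 + 3·2.375 = 8.5 in; A_gv = 8.5 × 0.625 = 5.312 in².
A_nv = (8.5 − 3.5·0.875) × 0.625 = 3.398 in².
A_nt = (1.625 − 0.5·0.875) × 0.625 = 0.7422 in².
0.6 F_u A_nv = 132.5 kips; 0.6 F_y A_gv = 159.4 kips → shear rupture governs the shear term.
R_n = 132.5 + 1.0 × 65 × 0.7422 = 180.8 kips.
Design strength φR_n = 0.75 × 180.8 = 136 kips.

136 kips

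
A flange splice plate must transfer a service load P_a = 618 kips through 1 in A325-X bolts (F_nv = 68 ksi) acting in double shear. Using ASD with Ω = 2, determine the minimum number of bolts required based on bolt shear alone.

12 bolts

A_b = π·1²/4 = 0.7854 in².
Per-bolt allowable strength R_n/Ω = 68 × 0.7854 × 2 / 2 = 53.41 kips.
n ≥ 618 / 53.41 = 11.57 → use 12 bolts.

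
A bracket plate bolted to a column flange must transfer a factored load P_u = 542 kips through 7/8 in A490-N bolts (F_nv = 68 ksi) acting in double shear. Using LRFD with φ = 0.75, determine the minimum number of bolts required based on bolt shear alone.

A_b = π·0.875²/4 = 0.6013 in².
Per-bolt design strength φR_n = 0.75 × 68 × 0.6013 × 2 = 61.33 kips.
n ≥ 542 / 61.33 = 8.837 → use 9 bolts.

9 bolts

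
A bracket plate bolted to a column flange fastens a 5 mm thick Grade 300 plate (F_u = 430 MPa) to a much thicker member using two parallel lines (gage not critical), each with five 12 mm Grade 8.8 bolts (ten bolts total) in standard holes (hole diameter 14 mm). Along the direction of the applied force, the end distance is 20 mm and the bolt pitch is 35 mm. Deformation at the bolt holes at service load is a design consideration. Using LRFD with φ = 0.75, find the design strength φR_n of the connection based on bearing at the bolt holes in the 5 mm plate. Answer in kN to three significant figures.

Per bolt r_n = 1.2 l_c t F_u ≤ 2.4 d t F_u; upper limit = 2.4 × 12 × 5 × 430 / 1000 = 61.92 kN.
Edge bolt: l_c = 20 − 14/2 = 13 mm → 1.2 × 13 × 5 × 430 / 1000 = 33.54 → r_n = 33.54 kN.
Interior bolts: l_c = 35 − 14 = 21 mm → 1.2 × 21 × 5 × 430 / 1000 = 54.18 → r_n = 54.18 kN.
R_n = 2 × 33.54 + 8 × 54.18 = 500.5 kN.
Design strength φR_n = 0.75 × 500.5 = 375 kN.

375 kN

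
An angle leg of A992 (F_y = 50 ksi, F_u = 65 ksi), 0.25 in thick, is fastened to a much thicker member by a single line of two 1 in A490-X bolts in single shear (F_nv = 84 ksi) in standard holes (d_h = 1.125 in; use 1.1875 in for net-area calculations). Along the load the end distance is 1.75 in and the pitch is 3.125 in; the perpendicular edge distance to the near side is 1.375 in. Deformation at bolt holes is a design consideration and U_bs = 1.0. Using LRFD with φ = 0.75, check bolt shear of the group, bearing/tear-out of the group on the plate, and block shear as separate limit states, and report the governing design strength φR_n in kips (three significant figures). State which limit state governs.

32.1 kips (block shear governs)

Bolt shear: A_b = π·1²/4 = 0.7854 in²; R_n = 84 × 0.7854 × 2 × 1 = 131.9 kips → 0.75 × 131.9 = 99 kips.
Bearing: edge l_c = 1.188, r_n = 23.16 kips; interior l_c = 2, r_n = 39 kips; R_n = 23.16 + 1·39 = 62.16 kips → 46.6 kips.
Block shear: A_gv = 1.219, A_nv = 0.7734, A_nt = 0.1953 in²; R_n = min(0.6F_uA_nv, 0.6F_yA_gv) + U_bs·F_u·A_nt = 42.86 kips → 32.1 kips.
Block shear governs: 32.1 kips.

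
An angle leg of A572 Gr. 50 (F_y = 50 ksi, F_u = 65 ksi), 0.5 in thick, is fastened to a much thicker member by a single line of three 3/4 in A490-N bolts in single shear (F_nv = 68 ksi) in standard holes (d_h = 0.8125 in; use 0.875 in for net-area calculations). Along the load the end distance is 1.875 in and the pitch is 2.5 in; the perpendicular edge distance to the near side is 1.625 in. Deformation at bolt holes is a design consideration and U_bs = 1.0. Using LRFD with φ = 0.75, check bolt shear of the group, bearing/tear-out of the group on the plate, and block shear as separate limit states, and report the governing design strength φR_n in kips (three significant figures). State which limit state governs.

Bolt shear: A_b = π·0.75²/4 = 0.4418 in²; R_n = 68 × 0.4418 × 3 × 1 = 90.12 kips → 0.75 × 90.12 = 67.6 kips.
Bearing: edge l_c = 1.469, r_n = 57.28 kips; interior l_c = 1.688, r_n = 58.5 kips; R_n = 57.28 + 2·58.5 = 174.3 kips → 131 kips.
Block shear: A_gv = 3.438, A_nv = 2.344, A_nt = 0.5938 in²; R_n = min(0.6F_uA_nv, 0.6F_yA_gv) + U_bs·F_u·A_nt = 130 kips → 97.5 kips.
Bolt shear governs: 67.6 kips.

67.6 kips (bolt shear governs)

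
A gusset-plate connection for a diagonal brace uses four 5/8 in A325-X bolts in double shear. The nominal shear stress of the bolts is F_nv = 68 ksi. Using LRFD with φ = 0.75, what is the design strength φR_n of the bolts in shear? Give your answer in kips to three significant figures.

125 kips

A_b = π × 0.625² / 4 = 0.3068 in².
R_n = F_nv · A_b · n · n_s = 68 × 0.3068 × 4 × 2 = 166.9 kips.
Design strength φR_n = 0.75 × 166.9 = 125 kips.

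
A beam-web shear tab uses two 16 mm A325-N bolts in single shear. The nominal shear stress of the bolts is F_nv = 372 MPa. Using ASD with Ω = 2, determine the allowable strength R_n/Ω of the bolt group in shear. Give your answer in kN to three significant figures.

74.8 kN

A_b = π × 16² / 4 = 201.1 mm².
R_n = F_nv · A_b · n · n_s = 372 × 201.1 × 2 × 1 / 1000 = 149.6 kN.
Allowable strength R_n/Ω = 149.6 / 2 = 74.8 kN.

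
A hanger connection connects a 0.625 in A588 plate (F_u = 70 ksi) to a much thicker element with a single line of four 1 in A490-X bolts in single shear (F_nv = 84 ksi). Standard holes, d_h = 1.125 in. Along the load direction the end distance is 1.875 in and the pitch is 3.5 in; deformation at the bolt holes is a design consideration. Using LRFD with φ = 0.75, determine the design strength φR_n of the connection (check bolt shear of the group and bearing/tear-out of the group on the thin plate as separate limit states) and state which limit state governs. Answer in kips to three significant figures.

Bolt shear: A_b = π·1²/4 = 0.7854 in²; R_n = 84 × 0.7854 × 4 × 1 = 263.9 kips → 0.75 × 263.9 = 198 kips.
Bearing (1.2 l_c t F_u ≤ 2.4 d t F_u): upper limit = 2.4·1·0.625·70 = 105 kips.
  Edge l_c = 1.875 − 1.125/2 = 1.312 → r_n = 68.91 kips; interior l_c = 3.5 − 1.125 = 2.375 → r_n = 105 kips.
  R_n,bearing = 1·68.91 + 3·105 = 383.9 kips → 0.75 × 383.9 = 288 kips.
Bolt shear governs: 198 kips.

198 kips (bolt shear governs)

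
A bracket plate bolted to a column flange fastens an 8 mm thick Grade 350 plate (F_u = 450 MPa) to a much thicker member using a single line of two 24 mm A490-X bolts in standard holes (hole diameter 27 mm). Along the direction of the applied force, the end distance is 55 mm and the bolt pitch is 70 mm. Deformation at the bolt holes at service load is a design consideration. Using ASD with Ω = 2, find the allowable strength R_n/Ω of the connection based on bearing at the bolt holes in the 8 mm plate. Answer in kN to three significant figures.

183 kN

Per bolt r_n = 1.2 l_c t F_u ≤ 2.4 d t F_u; upper limit = 2.4 × 24 × 8 × 450 / 1000 = 207.4 kN.
Edge bolt: l_c = 55 − 27/2 = 41.5 mm → 1.2 × 41.5 × 8 × 450 / 1000 = 179.3 → r_n = 179.3 kN.
Interior bolts: l_c = 70 − 27 = 43 mm → 1.2 × 43 × 8 × 450 / 1000 = 185.8 → r_n = 185.8 kN.
R_n = 1 × 179.3 + 1 × 185.8 = 365 kN.
Allowable strength R_n/Ω = 365 / 2 = 183 kN.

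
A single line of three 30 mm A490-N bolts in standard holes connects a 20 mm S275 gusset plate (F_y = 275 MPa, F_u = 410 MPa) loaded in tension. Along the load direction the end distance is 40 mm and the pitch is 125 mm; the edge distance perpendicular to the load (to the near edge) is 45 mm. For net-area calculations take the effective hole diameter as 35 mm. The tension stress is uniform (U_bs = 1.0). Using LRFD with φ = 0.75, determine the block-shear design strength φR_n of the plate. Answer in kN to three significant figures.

Shear plane L_v = 40 + 2·125 = 290 mm; A_gv = 290 × 20 = 5800 mm².
A_nv = (290 − 2.5·35) × 20 = 4050 mm².
A_nt = (45 − 0.5·35) × 20 = 550 mm².
0.6 F_u A_nv = 996.3 kN; 0.6 F_y A_gv = 957 kN → shear yielding governs the shear term.
R_n = 957 + 1.0 × 410 × 550 / 1000 = 1182 kN.
Design strength φR_n = 0.75 × 1182 = 887 kN.

887 kN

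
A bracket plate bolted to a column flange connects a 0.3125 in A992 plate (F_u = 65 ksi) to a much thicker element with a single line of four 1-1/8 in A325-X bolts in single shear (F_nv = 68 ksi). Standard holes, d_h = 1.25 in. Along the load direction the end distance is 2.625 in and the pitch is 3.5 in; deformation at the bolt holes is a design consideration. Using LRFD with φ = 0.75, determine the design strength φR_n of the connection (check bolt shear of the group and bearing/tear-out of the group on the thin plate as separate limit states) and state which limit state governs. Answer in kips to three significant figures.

160 kips (bearing governs)

Bolt shear: A_b = π·1.125²/4 = 0.994 in²; R_n = 68 × 0.994 × 4 × 1 = 270.4 kips → 0.75 × 270.4 = 203 kips.
Bearing (1.2 l_c t F_u ≤ 2.4 d t F_u): upper limit = 2.4·1.125·0.3125·65 = 54.84 kips.
  Edge l_c = 2.625 − 1.25/2 = 2 → r_n = 48.75 kips; interior l_c = 3.5 − 1.25 = 2.25 → r_n = 54.84 kips.
  R_n,bearing = 1·48.75 + 3·54.84 = 213.3 kips → 0.75 × 213.3 = 160 kips.
Bearing governs: 160 kips.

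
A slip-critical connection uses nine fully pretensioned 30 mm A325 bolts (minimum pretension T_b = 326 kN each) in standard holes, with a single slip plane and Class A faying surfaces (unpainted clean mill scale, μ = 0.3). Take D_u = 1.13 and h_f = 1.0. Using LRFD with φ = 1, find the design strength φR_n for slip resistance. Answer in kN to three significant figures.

995 kN

R_n = μ · D_u · h_f · T_b · n_s · n_b = 0.3 × 1.13 × 1.0 × 326 × 1 × 9 = 994.6 kN.
Design strength φR_n = 1 × 994.6 = 995 kN.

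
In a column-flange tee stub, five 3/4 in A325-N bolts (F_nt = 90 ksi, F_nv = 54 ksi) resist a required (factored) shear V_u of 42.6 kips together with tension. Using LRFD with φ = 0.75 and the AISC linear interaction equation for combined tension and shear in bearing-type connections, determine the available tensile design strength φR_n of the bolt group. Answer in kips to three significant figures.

123 kips

A_b = π·0.75²/4 = 0.4418 in²; f_rv = 42.6 / (5 × 0.4418) = 19.29 ksi.
F'_nt = 1.3 F_nt − (F_nt / φF_nv) f_rv = 1.3·90 − (90/(0.75·54))·19.29 = 74.14 ksi, capped at F_nt → F'_nt = 74.14 ksi.
R_n = F'_nt · A_b · n = 74.14 × 0.4418 × 5 = 163.8 kips.
Design strength φR_n = 0.75 × 163.8 = 123 kips.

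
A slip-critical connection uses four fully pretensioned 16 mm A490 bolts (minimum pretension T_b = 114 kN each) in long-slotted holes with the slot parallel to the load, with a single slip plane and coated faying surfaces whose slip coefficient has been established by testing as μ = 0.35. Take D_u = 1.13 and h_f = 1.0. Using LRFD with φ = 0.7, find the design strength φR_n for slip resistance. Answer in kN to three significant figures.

R_n = μ · D_u · h_f · T_b · n_s · n_b = 0.35 × 1.13 × 1.0 × 114 × 1 × 4 = 180.3 kN.
Design strength φR_n = 0.7 × 180.3 = 126 kN.

126 kN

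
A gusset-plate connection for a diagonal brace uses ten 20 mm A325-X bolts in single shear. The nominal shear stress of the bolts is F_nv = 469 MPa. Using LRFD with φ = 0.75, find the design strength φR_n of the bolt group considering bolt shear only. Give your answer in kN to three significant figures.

A_b = π × 20² / 4 = 314.2 mm².
R_n = F_nv · A_b · n · n_s = 469 × 314.2 × 10 × 1 / 1000 = 1473 kN.
Design strength φR_n = 0.75 × 1473 = 1110 kN.

1110 kN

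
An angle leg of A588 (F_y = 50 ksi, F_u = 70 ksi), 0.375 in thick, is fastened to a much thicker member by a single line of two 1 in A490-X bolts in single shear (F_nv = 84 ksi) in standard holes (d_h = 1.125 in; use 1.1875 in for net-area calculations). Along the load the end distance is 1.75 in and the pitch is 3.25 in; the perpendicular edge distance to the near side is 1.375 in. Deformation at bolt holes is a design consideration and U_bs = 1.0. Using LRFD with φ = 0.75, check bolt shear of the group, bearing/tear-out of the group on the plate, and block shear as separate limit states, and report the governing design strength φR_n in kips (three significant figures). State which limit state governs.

Bolt shear: A_b = π·1²/4 = 0.7854 in²; R_n = 84 × 0.7854 × 2 × 1 = 131.9 kips → 0.75 × 131.9 = 99 kips.
Bearing: edge l_c = 1.188, r_n = 37.41 kips; interior l_c = 2.125, r_n = 63 kips; R_n = 37.41 + 1·63 = 100.4 kips → 75.3 kips.
Block shear: A_gv = 1.875, A_nv = 1.207, A_nt = 0.293 in²; R_n = min(0.6F_uA_nv, 0.6F_yA_gv) + U_bs·F_u·A_nt = 71.2 kips → 53.4 kips.
Block shear governs: 53.4 kips.

53.4 kips (block shear governs)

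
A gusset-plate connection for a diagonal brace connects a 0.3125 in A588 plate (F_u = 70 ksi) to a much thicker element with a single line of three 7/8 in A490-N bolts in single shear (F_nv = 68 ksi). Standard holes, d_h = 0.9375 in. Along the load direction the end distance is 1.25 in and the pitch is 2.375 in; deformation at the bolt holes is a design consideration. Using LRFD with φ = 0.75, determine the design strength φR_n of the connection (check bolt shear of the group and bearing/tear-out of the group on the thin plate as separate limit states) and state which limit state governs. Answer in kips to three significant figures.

72 kips (bearing governs)

Bolt shear: A_b = π·0.875²/4 = 0.6013 in²; R_n = 68 × 0.6013 × 3 × 1 = 122.7 kips → 0.75 × 122.7 = 92 kips.
Bearing (1.2 l_c t F_u ≤ 2.4 d t F_u): upper limit = 2.4·0.875·0.3125·70 = 45.94 kips.
  Edge l_c = 1.25 − 0.9375/2 = 0.7812 → r_n = 20.51 kips; interior l_c = 2.375 − 0.9375 = 1.438 → r_n = 37.73 kips.
  R_n,bearing = 1·20.51 + 2·37.73 = 95.98 kips → 0.75 × 95.98 = 72 kips.
Bearing governs: 72 kips.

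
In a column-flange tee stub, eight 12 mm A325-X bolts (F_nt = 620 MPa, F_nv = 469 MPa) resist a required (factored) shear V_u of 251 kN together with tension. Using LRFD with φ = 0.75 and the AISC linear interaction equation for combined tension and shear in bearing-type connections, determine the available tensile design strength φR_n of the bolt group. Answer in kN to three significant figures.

215 kN

A_b = π·12²/4 = 113.1 mm²; f_rv = 251 × 1000 / (8 × 113.1) = 277.4 MPa.
F'_nt = 1.3 F_nt − (F_nt / φF_nv) f_rv = 1.3·620 − (620/(0.75·469))·277.4 = 317 MPa, capped at F_nt → F'_nt = 317 MPa.
R_n = F'_nt · A_b · n = 317 × 113.1 × 8 / 1000 = 286.8 kN.
Design strength φR_n = 0.75 × 286.8 = 215 kN.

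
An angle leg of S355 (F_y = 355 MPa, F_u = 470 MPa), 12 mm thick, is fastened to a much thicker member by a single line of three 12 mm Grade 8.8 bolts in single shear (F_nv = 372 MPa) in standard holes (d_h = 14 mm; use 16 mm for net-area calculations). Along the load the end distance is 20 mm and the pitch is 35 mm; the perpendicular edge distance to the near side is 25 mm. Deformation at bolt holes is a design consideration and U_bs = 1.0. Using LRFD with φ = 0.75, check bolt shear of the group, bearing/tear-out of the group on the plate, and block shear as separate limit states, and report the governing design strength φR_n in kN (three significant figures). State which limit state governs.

Bolt shear: A_b = π·12²/4 = 113.1 mm²; R_n = 372 × 113.1 × 3 × 1 / 1000 = 126.2 kN → 0.75 × 126.2 = 94.7 kN.
Bearing: edge l_c = 13, r_n = 87.98 kN; interior l_c = 21, r_n = 142.1 kN; R_n = 87.98 + 2·142.1 = 372.2 kN → 279 kN.
Block shear: A_gv = 1080, A_nv = 600, A_nt = 204 mm²; R_n = min(0.6F_uA_nv, 0.6F_yA_gv) + U_bs·F_u·A_nt = 265.1 kN → 199 kN.
Bolt shear governs: 94.7 kN.

94.7 kN (bolt shear governs)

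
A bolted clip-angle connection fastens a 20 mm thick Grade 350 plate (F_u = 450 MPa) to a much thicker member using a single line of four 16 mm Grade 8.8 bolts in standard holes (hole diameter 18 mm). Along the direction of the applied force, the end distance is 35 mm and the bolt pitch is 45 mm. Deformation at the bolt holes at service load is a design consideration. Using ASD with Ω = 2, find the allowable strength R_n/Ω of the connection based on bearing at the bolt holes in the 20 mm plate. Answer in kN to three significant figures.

Per bolt r_n = 1.2 l_c t F_u ≤ 2.4 d t F_u; upper limit = 2.4 × 16 × 20 × 450 / 1000 = 345.6 kN.
Edge bolt: l_c = 35 − 18/2 = 26 mm → 1.2 × 26 × 20 × 450 / 1000 = 280.8 → r_n = 280.8 kN.
Interior bolts: l_c = 45 − 18 = 27 mm → 1.2 × 27 × 20 × 450 / 1000 = 291.6 → r_n = 291.6 kN.
R_n = 1 × 280.8 + 3 × 291.6 = 1156 kN.
Allowable strength R_n/Ω = 1156 / 2 = 578 kN.

578 kN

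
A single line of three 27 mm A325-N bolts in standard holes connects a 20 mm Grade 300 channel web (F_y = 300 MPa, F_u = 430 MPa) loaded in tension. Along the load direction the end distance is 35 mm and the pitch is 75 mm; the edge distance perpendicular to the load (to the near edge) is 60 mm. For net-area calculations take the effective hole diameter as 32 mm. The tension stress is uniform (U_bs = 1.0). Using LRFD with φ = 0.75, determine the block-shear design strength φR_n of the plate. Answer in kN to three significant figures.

690 kN

Shear plane L_v = 35 + 2·75 = 185 mm; A_gv = 185 × 20 = 3700 mm².
A_nv = (185 − 2.5·32) × 20 = 2100 mm².
A_nt = (60 − 0.5·32) × 20 = 880 mm².
0.6 F_u A_nv = 541.8 kN; 0.6 F_y A_gv = 666 kN → shear rupture governs the shear term.
R_n = 541.8 + 1.0 × 430 × 880 / 1000 = 920.2 kN.
Design strength φR_n = 0.75 × 920.2 = 690 kN.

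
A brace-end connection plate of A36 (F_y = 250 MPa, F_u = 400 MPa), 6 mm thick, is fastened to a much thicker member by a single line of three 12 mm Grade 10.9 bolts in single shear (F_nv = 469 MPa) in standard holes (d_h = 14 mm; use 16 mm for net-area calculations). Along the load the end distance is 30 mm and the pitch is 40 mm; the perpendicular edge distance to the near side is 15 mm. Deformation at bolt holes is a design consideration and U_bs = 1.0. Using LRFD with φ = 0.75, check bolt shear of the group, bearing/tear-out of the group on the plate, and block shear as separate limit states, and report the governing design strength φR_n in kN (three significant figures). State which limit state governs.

Bolt shear: A_b = π·12²/4 = 113.1 mm²; R_n = 469 × 113.1 × 3 × 1 / 1000 = 159.1 kN → 0.75 × 159.1 = 119 kN.
Bearing: edge l_c = 23, r_n = 66.24 kN; interior l_c = 26, r_n = 69.12 kN; R_n = 66.24 + 2·69.12 = 204.5 kN → 153 kN.
Block shear: A_gv = 660, A_nv = 420, A_nt = 42 mm²; R_n = min(0.6F_uA_nv, 0.6F_yA_gv) + U_bs·F_u·A_nt = 115.8 kN → 86.8 kN.
Block shear governs: 86.8 kN.

86.8 kN (block shear governs)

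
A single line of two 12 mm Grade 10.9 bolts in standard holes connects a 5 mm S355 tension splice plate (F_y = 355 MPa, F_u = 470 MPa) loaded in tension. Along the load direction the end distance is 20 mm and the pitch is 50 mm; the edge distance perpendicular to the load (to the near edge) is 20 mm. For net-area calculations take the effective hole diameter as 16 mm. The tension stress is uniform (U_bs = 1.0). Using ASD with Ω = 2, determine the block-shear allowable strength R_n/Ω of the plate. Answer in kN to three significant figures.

46.5 kN

Shear plane L_v = 20 + 1·50 = 70 mm; A_gv = 70 × 5 = 350 mm².
A_nv = (70 − 1.5·16) × 5 = 230 mm².
A_nt = (20 − 0.5·16) × 5 = 60 mm².
0.6 F_u A_nv = 64.86 kN; 0.6 F_y A_gv = 74.55 kN → shear rupture governs the shear term.
R_n = 64.86 + 1.0 × 470 × 60 / 1000 = 93.06 kN.
Allowable strength R_n/Ω = 93.06 / 2 = 46.5 kN.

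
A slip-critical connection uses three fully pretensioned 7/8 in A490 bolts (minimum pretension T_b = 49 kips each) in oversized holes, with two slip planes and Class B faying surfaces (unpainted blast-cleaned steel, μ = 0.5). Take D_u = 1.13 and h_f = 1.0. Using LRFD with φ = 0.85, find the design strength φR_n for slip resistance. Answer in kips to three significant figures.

141 kips

R_n = μ · D_u · h_f · T_b · n_s · n_b = 0.5 × 1.13 × 1.0 × 49 × 2 × 3 = 166.1 kips.
Design strength φR_n = 0.85 × 166.1 = 141 kips.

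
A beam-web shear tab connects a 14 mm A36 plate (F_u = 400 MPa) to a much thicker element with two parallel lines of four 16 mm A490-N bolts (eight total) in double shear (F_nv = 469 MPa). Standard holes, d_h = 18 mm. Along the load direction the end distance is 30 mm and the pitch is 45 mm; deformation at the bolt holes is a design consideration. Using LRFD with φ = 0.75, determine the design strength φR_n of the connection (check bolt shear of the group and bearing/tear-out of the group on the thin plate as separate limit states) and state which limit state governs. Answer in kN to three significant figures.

1030 kN (bearing governs)

Bolt shear: A_b = π·16²/4 = 201.1 mm²; R_n = 469 × 201.1 × 8 × 2 / 1000 = 1509 kN → 0.75 × 1509 = 1130 kN.
Bearing (1.2 l_c t F_u ≤ 2.4 d t F_u): upper limit = 2.4·16·14·400 / 1000 = 215 kN.
  Edge l_c = 30 − 18/2 = 21 → r_n = 141.1 kN; interior l_c = 45 − 18 = 27 → r_n = 181.4 kN.
  R_n,bearing = 2·141.1 + 6·181.4 = 1371 kN → 0.75 × 1371 = 1030 kN.
Bearing governs: 1030 kN.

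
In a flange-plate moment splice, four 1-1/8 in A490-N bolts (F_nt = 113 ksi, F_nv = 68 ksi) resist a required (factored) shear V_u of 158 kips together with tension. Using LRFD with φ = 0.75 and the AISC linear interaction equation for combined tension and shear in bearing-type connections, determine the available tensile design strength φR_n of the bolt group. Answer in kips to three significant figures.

176 kips

A_b = π·1.125²/4 = 0.994 in²; f_rv = 158 / (4 × 0.994) = 39.74 ksi.
F'_nt = 1.3 F_nt − (F_nt / φF_nv) f_rv = 1.3·113 − (113/(0.75·68))·39.74 = 58.85 ksi, capped at F_nt → F'_nt = 58.85 ksi.
R_n = F'_nt · A_b · n = 58.85 × 0.994 × 4 = 234 kips.
Design strength φR_n = 0.75 × 234 = 176 kips.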